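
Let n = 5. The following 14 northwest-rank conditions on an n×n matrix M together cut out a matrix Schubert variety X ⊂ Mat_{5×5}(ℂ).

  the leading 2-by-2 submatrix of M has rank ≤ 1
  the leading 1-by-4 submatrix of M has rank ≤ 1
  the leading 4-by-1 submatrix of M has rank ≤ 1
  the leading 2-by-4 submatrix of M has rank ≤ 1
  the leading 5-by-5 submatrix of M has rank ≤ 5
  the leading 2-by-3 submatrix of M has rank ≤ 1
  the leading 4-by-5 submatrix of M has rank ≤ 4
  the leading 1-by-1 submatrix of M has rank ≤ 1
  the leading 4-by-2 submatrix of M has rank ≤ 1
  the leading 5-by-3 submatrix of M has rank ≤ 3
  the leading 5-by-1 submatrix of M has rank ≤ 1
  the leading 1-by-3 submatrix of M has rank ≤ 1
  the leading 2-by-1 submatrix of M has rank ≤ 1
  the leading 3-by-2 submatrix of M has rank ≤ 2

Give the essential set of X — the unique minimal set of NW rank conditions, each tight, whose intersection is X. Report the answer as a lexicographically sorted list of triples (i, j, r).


Computing R[i][j] = min implied NW-rank bound (n=5, 14 conditions):

  R[1]: 1 1 1 1 1
  R[2]: 1 1 1 1 2
  R[3]: 1 1 2 2 3
  R[4]: 1 1 2 3 4
  R[5]: 1 2 3 4 5

so w = (1, 5, 3, 4, 2).

ℓ(w)=5; the 2 essential cells (i,j,r):

[(2, 4, 1), (4, 2, 1)]


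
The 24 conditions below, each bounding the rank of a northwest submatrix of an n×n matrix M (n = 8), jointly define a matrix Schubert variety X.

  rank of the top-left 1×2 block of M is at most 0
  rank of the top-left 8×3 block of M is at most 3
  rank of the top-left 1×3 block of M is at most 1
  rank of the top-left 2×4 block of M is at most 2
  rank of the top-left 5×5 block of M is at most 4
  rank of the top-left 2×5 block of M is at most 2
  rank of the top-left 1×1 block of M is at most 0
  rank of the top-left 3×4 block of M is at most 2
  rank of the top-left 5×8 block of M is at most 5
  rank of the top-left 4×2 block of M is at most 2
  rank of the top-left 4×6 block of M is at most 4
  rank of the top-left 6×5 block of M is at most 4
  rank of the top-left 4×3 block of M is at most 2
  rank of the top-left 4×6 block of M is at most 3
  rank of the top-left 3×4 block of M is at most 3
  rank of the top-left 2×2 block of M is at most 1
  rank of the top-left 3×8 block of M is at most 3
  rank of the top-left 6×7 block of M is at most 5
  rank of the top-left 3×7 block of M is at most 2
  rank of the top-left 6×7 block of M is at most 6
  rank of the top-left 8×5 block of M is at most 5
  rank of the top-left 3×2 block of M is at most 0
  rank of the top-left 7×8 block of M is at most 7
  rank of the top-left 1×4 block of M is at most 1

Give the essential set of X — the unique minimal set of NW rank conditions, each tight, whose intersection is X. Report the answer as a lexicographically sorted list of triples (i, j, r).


The tightest implied rank at each (i,j), from the 24 conditions:

  R[1]: 0  0  1  1  1  1  1  1
  R[2]: 0  0  1  2  2  2  2  2
  R[3]: 0  0  1  2  2  2  2  3
  R[4]: 1  1  2  3  3  3  3  4
  R[5]: 1  2  3  4  4  4  4  5
  R[6]: 1  2  3  4  4  5  5  6
  R[7]: 1  2  3  4  5  6  6  7
  R[8]: 1  2  3  4  5  6  7  8

second differences of R give the permutation w = (3, 4, 8, 1, 2, 6, 5, 7).

Rothe diagram D(w) (10 cells), 3 SE-corners (essential conditions):

[(3, 2, 0), (3, 7, 2), (6, 5, 4)]


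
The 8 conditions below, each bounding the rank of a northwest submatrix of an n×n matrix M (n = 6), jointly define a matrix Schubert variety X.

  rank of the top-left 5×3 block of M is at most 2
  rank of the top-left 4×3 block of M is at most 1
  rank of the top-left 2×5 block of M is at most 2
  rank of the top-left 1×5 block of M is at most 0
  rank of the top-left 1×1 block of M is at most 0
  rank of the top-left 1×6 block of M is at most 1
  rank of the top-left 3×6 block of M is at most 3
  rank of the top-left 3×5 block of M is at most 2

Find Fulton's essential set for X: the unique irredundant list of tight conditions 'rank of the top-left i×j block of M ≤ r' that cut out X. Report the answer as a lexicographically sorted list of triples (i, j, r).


Rank table r_w(6×6) implied by the 8 constraints:

  0 | 0 | 0 | 0 | 0 | 1
  1 | 1 | 1 | 1 | 1 | 2
  1 | 1 | 1 | 2 | 2 | 3
  1 | 1 | 1 | 2 | 3 | 4
  1 | 2 | 2 | 3 | 4 | 5
  1 | 2 | 3 | 4 | 5 | 6

hence w(1..6) = (6, 1, 4, 5, 2, 3).

Fulton essential set (2 of the 9 Rothe cells):

[(1, 5, 0), (4, 3, 1)]


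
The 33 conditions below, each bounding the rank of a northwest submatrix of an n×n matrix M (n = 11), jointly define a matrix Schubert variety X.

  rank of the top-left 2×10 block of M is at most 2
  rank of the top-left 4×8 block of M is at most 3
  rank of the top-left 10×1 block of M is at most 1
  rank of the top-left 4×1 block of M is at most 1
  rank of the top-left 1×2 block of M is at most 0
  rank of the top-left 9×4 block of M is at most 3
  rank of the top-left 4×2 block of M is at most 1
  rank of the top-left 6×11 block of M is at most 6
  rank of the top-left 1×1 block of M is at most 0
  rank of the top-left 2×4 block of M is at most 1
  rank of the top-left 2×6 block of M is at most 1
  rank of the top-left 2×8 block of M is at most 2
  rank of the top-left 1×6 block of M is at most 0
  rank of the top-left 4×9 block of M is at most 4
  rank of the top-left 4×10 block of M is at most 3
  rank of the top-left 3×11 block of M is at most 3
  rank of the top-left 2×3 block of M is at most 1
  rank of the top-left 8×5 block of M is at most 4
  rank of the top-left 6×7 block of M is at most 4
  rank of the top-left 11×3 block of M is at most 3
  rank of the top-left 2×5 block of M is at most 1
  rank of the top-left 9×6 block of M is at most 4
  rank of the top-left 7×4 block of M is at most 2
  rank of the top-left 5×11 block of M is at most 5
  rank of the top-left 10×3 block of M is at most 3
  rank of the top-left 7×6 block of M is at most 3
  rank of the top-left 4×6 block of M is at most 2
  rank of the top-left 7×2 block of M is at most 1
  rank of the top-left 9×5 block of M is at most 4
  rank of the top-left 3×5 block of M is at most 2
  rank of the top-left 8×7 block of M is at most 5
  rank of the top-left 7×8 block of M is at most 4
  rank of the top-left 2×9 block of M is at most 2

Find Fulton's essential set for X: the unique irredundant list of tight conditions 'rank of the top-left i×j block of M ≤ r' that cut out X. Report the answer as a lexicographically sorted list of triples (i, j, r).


Reconstructing r_w from the 33 given conditions:

  row 1: 0 | 0 | 0 | 0 | 0 | 0 | 1 | 1 | 1 | 1 | 1
  row 2: 1 | 1 | 1 | 1 | 1 | 1 | 2 | 2 | 2 | 2 | 2
  row 3: 1 | 1 | 2 | 2 | 2 | 2 | 3 | 3 | 3 | 3 | 3
  row 4: 1 | 1 | 2 | 2 | 2 | 2 | 3 | 3 | 3 | 3 | 4
  row 5: 1 | 1 | 2 | 2 | 3 | 3 | 4 | 4 | 4 | 4 | 5
  row 6: 1 | 1 | 2 | 2 | 3 | 3 | 4 | 4 | 5 | 5 | 6
  row 7: 1 | 1 | 2 | 2 | 3 | 3 | 4 | 4 | 5 | 6 | 7
  row 8: 1 | 2 | 3 | 3 | 4 | 4 | 5 | 5 | 6 | 7 | 8
  row 9: 1 | 2 | 3 | 3 | 4 | 4 | 5 | 6 | 7 | 8 | 9
  row 10: 1 | 2 | 3 | 4 | 5 | 5 | 6 | 7 | 8 | 9 | 10
  row 11: 1 | 2 | 3 | 4 | 5 | 6 | 7 | 8 | 9 | 10 | 11

hence w(1..11) = (7, 1, 3, 11, 5, 9, 10, 2, 8, 4, 6).

|D(w)|=26, |Ess(w)|=9:

[(1, 6, 0), (4, 6, 2), (4, 10, 3), (7, 2, 1), (7, 4, 2), (7, 6, 3), (7, 8, 4), (9, 4, 3), (9, 6, 4)]


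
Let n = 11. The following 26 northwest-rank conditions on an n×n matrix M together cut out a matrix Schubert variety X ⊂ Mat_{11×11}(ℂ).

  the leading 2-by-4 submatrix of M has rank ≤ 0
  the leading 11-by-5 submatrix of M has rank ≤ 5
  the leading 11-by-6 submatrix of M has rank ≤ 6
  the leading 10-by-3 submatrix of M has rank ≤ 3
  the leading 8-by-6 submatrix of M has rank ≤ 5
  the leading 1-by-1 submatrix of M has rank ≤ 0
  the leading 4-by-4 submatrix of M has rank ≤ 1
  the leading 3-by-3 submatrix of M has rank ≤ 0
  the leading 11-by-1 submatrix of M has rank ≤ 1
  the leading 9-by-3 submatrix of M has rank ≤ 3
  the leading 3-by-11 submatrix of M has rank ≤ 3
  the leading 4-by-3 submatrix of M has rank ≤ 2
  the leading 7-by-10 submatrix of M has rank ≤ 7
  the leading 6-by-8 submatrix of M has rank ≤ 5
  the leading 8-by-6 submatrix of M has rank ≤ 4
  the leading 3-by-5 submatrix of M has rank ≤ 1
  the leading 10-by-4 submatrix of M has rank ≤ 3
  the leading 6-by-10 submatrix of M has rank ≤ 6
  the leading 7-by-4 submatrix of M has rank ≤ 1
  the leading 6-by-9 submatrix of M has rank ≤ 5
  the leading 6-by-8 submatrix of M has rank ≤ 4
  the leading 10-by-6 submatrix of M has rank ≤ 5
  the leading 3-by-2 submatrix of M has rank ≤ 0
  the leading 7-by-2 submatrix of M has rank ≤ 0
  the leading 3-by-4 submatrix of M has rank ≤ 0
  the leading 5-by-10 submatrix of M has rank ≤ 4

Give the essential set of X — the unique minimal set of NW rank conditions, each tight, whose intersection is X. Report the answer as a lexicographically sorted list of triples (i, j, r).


Reconstructing r_w from the 26 given conditions:

  R[1]: 0 | 0 | 0 | 0 | 1 | 1 | 1 | 1 | 1 | 1 | 1
  R[2]: 0 | 0 | 0 | 0 | 1 | 2 | 2 | 2 | 2 | 2 | 2
  R[3]: 0 | 0 | 0 | 0 | 1 | 2 | 3 | 3 | 3 | 3 | 3
  R[4]: 0 | 0 | 1 | 1 | 2 | 3 | 4 | 4 | 4 | 4 | 4
  R[5]: 0 | 0 | 1 | 1 | 2 | 3 | 4 | 4 | 4 | 4 | 5
  R[6]: 0 | 0 | 1 | 1 | 2 | 3 | 4 | 4 | 5 | 5 | 6
  R[7]: 0 | 0 | 1 | 1 | 2 | 3 | 4 | 5 | 6 | 6 | 7
  R[8]: 1 | 1 | 2 | 2 | 3 | 4 | 5 | 6 | 7 | 7 | 8
  R[9]: 1 | 2 | 3 | 3 | 4 | 5 | 6 | 7 | 8 | 8 | 9
  R[10]: 1 | 2 | 3 | 3 | 4 | 5 | 6 | 7 | 8 | 9 | 10
  R[11]: 1 | 2 | 3 | 4 | 5 | 6 | 7 | 8 | 9 | 10 | 11

so w = (5, 6, 7, 3, 11, 9, 8, 1, 2, 10, 4).

Rothe diagram D(w) (28 cells), 6 SE-corners (essential conditions):

[(3, 4, 0), (5, 10, 4), (6, 8, 4), (7, 2, 0), (7, 4, 1), (10, 4, 3)]


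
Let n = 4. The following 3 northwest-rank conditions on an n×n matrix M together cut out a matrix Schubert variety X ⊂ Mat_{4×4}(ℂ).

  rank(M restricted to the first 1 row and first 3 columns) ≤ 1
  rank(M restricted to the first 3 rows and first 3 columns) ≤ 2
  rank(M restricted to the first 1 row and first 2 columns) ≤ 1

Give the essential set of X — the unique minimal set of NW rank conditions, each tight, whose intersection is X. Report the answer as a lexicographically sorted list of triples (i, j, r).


Reconstructing r_w from the 3 given conditions:

  i=1: 1 1 1 1
  i=2: 1 2 2 2
  i=3: 1 2 2 3
  i=4: 1 2 3 4

reading off 1-entries of Δ²R: w = (1, 2, 4, 3).

1 SE-corner of the 1-cell Rothe diagram gives Ess(w):

[(3, 3, 2)]


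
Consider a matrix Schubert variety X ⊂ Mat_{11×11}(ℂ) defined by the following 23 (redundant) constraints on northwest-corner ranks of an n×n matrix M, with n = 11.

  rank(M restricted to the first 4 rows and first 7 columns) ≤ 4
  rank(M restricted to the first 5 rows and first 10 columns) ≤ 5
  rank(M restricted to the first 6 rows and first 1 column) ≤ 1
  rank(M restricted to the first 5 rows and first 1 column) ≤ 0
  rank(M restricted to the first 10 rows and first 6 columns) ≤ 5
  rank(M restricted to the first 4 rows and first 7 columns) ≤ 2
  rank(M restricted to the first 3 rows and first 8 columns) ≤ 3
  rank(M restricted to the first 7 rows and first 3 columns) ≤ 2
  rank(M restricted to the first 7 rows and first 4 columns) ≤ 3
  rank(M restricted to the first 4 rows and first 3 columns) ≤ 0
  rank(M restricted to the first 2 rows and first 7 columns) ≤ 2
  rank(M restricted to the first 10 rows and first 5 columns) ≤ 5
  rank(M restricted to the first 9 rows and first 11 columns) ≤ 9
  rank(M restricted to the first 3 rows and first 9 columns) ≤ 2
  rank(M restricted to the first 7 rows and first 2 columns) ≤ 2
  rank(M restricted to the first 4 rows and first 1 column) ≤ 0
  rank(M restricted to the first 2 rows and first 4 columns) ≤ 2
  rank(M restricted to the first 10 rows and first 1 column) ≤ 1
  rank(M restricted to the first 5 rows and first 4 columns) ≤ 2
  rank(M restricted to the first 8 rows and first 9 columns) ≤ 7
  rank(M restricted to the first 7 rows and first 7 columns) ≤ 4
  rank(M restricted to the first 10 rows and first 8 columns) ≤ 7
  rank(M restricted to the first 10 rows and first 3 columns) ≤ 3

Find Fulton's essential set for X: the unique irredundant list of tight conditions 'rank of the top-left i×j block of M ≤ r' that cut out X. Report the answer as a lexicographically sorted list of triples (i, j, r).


Rank table r_w(11×11) implied by the 23 constraints:

  R[1]: 0  0  0  1  1  1  1  1  1  1  1
  R[2]: 0  0  0  1  2  2  2  2  2  2  2
  R[3]: 0  0  0  1  2  2  2  2  2  3  3
  R[4]: 0  0  0  1  2  2  2  3  3  4  4
  R[5]: 0  1  1  2  3  3  3  4  4  5  5
  R[6]: 1  2  2  3  4  4  4  5  5  6  6
  R[7]: 1  2  2  3  4  4  4  5  6  7  7
  R[8]: 1  2  3  4  5  5  5  6  7  8  8
  R[9]: 1  2  3  4  5  5  6  7  8  9  9
  R[10]: 1  2  3  4  5  5  6  7  8  9  10
  R[11]: 1  2  3  4  5  6  7  8  9  10  11

hence w(1..11) = (4, 5, 10, 8, 2, 1, 9, 3, 7, 11, 6).

ℓ(w)=24; the 7 essential cells (i,j,r):

[(3, 9, 2), (4, 3, 0), (4, 7, 2), (5, 1, 0), (7, 3, 2), (7, 7, 4), (10, 6, 5)]


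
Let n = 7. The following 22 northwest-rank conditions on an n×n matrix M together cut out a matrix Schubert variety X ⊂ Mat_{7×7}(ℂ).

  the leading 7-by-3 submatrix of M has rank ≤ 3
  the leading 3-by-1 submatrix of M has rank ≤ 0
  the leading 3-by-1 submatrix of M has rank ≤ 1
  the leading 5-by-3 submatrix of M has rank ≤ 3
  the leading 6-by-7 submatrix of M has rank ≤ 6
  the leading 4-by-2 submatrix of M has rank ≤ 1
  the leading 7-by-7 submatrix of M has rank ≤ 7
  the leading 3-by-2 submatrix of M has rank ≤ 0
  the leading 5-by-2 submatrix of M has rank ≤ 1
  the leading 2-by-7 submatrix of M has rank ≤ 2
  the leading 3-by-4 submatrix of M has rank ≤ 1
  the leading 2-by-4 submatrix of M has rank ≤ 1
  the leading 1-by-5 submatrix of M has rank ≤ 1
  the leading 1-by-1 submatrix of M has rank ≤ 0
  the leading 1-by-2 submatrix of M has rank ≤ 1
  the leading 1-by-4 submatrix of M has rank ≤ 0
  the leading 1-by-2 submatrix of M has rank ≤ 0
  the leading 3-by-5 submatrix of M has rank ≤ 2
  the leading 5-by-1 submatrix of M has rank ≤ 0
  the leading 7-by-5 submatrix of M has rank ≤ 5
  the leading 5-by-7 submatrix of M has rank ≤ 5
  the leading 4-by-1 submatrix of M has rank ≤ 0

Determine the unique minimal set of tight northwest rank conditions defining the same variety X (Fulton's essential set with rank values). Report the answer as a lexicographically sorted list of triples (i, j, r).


Propagating the 22 rank bounds to every northwest block:

  i=1: 0, 0, 0, 0, 1, 1, 1
  i=2: 0, 0, 1, 1, 2, 2, 2
  i=3: 0, 0, 1, 1, 2, 3, 3
  i=4: 0, 1, 2, 2, 3, 4, 4
  i=5: 0, 1, 2, 3, 4, 5, 5
  i=6: 1, 2, 3, 4, 5, 6, 6
  i=7: 1, 2, 3, 4, 5, 6, 7

so w = (5, 3, 6, 2, 4, 1, 7).

D(w) has 11 cells with 4 SE-corners; essential set:

[(1, 4, 0), (3, 2, 0), (3, 4, 1), (5, 1, 0)]


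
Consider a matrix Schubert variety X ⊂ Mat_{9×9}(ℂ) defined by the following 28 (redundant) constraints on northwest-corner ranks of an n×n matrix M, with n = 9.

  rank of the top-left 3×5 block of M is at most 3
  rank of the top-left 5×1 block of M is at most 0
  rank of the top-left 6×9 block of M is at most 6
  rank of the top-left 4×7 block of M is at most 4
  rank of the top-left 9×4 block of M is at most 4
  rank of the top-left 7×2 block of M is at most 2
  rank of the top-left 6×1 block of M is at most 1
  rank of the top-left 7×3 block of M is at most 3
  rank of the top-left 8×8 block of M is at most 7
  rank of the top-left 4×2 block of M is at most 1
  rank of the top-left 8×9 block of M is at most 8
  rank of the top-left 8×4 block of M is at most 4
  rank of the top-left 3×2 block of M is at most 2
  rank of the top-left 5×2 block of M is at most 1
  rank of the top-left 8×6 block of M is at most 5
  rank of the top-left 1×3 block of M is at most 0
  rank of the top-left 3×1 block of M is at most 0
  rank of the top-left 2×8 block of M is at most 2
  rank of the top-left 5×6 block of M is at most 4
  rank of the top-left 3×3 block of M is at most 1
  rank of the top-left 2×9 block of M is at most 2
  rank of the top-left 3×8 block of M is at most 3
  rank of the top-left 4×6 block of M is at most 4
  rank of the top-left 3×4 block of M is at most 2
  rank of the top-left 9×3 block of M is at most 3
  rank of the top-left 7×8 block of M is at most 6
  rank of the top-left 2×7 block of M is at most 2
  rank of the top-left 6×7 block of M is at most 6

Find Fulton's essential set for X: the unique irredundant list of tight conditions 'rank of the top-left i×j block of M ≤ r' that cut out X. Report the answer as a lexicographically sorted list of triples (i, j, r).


The tightest implied rank at each (i,j), from the 28 conditions:

  i=1: 0  0  0  1  1  1  1  1  1
  i=2: 0  1  1  2  2  2  2  2  2
  i=3: 0  1  1  2  3  3  3  3  3
  i=4: 0  1  2  3  4  4  4  4  4
  i=5: 0  1  2  3  4  4  5  5  5
  i=6: 1  2  3  4  5  5  6  6  6
  i=7: 1  2  3  4  5  5  6  6  7
  i=8: 1  2  3  4  5  5  6  7  8
  i=9: 1  2  3  4  5  6  7  8  9

hence w(1..9) = (4, 2, 5, 3, 7, 1, 9, 8, 6).

ℓ(w)=12; the 6 essential cells (i,j,r):

[(1, 3, 0), (3, 3, 1), (5, 1, 0), (5, 6, 4), (7, 8, 6), (8, 6, 5)]


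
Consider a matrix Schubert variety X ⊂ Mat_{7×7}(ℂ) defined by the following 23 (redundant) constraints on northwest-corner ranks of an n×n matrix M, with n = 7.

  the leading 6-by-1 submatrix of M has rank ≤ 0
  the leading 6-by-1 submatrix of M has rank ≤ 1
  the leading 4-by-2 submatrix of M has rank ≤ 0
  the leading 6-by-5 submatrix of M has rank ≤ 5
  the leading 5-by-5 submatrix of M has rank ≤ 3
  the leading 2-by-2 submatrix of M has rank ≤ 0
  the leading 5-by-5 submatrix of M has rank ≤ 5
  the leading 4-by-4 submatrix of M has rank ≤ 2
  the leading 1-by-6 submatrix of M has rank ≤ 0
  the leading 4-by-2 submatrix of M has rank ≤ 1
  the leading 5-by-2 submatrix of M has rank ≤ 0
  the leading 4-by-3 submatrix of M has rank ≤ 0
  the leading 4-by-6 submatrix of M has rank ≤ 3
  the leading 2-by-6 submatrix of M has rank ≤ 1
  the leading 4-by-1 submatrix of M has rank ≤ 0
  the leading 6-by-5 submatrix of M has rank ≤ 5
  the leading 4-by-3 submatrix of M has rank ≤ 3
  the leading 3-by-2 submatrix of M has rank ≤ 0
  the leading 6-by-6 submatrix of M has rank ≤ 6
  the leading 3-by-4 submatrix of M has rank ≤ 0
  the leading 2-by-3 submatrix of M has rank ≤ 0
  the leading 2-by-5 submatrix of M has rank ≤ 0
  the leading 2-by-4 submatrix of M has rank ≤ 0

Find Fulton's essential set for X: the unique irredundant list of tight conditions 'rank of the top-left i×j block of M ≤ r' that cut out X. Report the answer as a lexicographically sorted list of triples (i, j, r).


Recovering R(i,j) via the rank-extension bound from the 23 conditions:

  i=1: 0, 0, 0, 0, 0, 0, 1
  i=2: 0, 0, 0, 0, 0, 1, 2
  i=3: 0, 0, 0, 0, 1, 2, 3
  i=4: 0, 0, 0, 1, 2, 3, 4
  i=5: 0, 0, 1, 2, 3, 4, 5
  i=6: 0, 1, 2, 3, 4, 5, 6
  i=7: 1, 2, 3, 4, 5, 6, 7

giving w = (7, 6, 5, 4, 3, 2, 1) via Δ²R.

ℓ(w)=21; the 6 essential cells (i,j,r):

[(1, 6, 0), (2, 5, 0), (3, 4, 0), (4, 3, 0), (5, 2, 0), (6, 1, 0)]


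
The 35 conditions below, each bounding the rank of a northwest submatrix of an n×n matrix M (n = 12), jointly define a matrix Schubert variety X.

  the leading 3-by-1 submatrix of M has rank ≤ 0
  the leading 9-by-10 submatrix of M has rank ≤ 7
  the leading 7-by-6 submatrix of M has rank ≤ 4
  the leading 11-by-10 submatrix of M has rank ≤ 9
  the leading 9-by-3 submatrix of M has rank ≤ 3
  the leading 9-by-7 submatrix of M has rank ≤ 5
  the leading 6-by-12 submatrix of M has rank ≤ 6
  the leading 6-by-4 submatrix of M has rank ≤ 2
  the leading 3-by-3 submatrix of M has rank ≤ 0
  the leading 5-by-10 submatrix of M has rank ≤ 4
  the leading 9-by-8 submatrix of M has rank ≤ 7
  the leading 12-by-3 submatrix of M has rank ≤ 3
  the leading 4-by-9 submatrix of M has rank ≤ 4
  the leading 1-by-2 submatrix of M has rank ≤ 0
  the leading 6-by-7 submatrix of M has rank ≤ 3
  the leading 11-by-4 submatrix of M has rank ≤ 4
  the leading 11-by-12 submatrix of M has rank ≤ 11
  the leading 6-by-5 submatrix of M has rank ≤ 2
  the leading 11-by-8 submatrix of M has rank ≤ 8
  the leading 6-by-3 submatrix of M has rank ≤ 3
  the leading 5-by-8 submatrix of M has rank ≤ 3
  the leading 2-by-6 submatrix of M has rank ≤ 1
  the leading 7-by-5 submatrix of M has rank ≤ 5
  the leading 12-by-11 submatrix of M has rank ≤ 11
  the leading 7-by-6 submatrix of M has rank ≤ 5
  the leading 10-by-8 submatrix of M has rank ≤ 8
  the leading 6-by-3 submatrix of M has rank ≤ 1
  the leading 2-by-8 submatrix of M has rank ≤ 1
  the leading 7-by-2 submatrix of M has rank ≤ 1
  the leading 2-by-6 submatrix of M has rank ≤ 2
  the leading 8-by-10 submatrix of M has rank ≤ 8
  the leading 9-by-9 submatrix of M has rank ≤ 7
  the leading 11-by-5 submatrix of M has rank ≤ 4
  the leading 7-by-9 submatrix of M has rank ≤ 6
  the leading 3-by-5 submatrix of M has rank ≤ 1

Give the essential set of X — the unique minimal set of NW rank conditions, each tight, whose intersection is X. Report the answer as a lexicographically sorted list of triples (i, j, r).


Reconstructing r_w from the 35 given conditions:

  i=1: 0 0 0 1 1 1 1 1 1 1 1 1
  i=2: 0 0 0 1 1 1 1 1 2 2 2 2
  i=3: 0 0 0 1 1 2 2 2 3 3 3 3
  i=4: 1 1 1 2 2 3 3 3 4 4 4 4
  i=5: 1 1 1 2 2 3 3 3 4 4 5 5
  i=6: 1 1 1 2 2 3 3 4 5 5 6 6
  i=7: 1 1 2 3 3 4 4 5 6 6 7 7
  i=8: 1 2 3 4 4 5 5 6 7 7 8 8
  i=9: 1 2 3 4 4 5 5 6 7 7 8 9
  i=10: 1 2 3 4 4 5 6 7 8 8 9 10
  i=11: 1 2 3 4 4 5 6 7 8 9 10 11
  i=12: 1 2 3 4 5 6 7 8 9 10 11 12

giving w = (4, 9, 6, 1, 11, 8, 3, 2, 12, 7, 10, 5) via Δ²R.

ℓ(w)=30; the 12 essential cells (i,j,r):

[(2, 8, 1), (3, 3, 0), (3, 5, 1), (5, 8, 3), (5, 10, 4), (6, 3, 1), (6, 5, 2), (6, 7, 3), (7, 2, 1), (9, 7, 5), (9, 10, 7), (11, 5, 4)]


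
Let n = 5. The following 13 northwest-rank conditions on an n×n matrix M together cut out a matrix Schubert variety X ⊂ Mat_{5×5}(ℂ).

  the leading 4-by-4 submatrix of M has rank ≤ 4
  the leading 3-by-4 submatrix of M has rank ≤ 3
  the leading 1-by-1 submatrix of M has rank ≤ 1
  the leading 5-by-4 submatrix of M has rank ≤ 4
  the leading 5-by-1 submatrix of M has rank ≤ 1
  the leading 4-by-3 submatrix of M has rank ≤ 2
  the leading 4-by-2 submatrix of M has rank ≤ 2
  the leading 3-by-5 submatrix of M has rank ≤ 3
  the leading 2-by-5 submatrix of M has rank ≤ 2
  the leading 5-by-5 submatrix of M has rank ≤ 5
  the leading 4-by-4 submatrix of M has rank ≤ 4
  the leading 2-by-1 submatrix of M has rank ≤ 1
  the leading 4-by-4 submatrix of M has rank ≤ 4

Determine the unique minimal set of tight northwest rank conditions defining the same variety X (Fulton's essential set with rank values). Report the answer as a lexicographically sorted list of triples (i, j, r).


Propagating the 13 rank bounds to every northwest block:

  i=1: 1 1 1 1 1
  i=2: 1 2 2 2 2
  i=3: 1 2 2 3 3
  i=4: 1 2 2 3 4
  i=5: 1 2 3 4 5

the unique w with this rank table is (1, 2, 4, 5, 3).

|D(w)|=2, |Ess(w)|=1:

[(4, 3, 2)]


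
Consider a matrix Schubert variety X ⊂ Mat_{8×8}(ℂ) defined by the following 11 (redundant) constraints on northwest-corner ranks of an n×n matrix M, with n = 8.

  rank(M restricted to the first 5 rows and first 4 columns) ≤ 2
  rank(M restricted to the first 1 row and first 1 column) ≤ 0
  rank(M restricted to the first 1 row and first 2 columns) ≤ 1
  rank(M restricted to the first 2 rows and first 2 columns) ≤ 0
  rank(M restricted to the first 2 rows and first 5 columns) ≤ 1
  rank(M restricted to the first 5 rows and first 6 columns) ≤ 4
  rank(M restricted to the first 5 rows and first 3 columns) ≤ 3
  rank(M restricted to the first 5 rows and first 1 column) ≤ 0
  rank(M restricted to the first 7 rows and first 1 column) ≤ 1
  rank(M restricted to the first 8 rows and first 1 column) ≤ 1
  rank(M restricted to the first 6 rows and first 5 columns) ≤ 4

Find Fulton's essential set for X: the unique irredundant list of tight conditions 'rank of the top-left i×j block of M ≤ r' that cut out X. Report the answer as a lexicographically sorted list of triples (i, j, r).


Recovering R(i,j) via the rank-extension bound from the 11 conditions:

  R[1]: 0  0  1  1  1  1  1  1
  R[2]: 0  0  1  1  1  2  2  2
  R[3]: 0  1  2  2  2  3  3  3
  R[4]: 0  1  2  2  3  4  4  4
  R[5]: 0  1  2  2  3  4  5  5
  R[6]: 1  2  3  3  4  5  6  6
  R[7]: 1  2  3  4  5  6  7  7
  R[8]: 1  2  3  4  5  6  7  8

second differences of R give the permutation w = (3, 6, 2, 5, 7, 1, 4, 8).

|D(w)|=11, |Ess(w)|=4:

[(2, 2, 0), (2, 5, 1), (5, 1, 0), (5, 4, 2)]


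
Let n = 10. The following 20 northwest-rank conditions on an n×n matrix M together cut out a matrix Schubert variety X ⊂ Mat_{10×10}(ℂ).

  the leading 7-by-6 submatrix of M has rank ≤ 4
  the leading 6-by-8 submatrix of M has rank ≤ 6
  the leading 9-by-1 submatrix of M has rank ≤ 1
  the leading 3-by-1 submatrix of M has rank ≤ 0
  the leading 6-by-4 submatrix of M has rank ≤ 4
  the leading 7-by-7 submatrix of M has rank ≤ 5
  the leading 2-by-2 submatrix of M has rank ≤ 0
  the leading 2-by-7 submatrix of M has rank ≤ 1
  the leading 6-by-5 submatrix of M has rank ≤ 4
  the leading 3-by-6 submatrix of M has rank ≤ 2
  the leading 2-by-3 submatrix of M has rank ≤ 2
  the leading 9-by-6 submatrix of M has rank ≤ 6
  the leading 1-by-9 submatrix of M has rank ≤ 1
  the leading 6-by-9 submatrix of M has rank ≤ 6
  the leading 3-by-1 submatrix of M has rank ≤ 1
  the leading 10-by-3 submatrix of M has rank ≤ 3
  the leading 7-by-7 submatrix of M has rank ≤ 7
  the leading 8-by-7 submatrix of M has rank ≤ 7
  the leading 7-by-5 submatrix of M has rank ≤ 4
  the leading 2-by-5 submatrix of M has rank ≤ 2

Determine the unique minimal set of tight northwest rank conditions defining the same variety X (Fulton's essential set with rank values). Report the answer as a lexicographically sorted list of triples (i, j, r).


Reconstructing r_w from the 20 given conditions:

  row 1: 0 0 1 1 1 1 1 1 1 1
  row 2: 0 0 1 1 1 1 1 2 2 2
  row 3: 0 1 2 2 2 2 2 3 3 3
  row 4: 1 2 3 3 3 3 3 4 4 4
  row 5: 1 2 3 4 4 4 4 5 5 5
  row 6: 1 2 3 4 4 4 5 6 6 6
  row 7: 1 2 3 4 4 4 5 6 7 7
  row 8: 1 2 3 4 5 5 6 7 8 8
  row 9: 1 2 3 4 5 6 7 8 9 9
  row 10: 1 2 3 4 5 6 7 8 9 10

the unique w with this rank table is (3, 8, 2, 1, 4, 7, 9, 5, 6, 10).

ℓ(w)=13; the 4 essential cells (i,j,r):

[(2, 2, 0), (2, 7, 1), (3, 1, 0), (7, 6, 4)]


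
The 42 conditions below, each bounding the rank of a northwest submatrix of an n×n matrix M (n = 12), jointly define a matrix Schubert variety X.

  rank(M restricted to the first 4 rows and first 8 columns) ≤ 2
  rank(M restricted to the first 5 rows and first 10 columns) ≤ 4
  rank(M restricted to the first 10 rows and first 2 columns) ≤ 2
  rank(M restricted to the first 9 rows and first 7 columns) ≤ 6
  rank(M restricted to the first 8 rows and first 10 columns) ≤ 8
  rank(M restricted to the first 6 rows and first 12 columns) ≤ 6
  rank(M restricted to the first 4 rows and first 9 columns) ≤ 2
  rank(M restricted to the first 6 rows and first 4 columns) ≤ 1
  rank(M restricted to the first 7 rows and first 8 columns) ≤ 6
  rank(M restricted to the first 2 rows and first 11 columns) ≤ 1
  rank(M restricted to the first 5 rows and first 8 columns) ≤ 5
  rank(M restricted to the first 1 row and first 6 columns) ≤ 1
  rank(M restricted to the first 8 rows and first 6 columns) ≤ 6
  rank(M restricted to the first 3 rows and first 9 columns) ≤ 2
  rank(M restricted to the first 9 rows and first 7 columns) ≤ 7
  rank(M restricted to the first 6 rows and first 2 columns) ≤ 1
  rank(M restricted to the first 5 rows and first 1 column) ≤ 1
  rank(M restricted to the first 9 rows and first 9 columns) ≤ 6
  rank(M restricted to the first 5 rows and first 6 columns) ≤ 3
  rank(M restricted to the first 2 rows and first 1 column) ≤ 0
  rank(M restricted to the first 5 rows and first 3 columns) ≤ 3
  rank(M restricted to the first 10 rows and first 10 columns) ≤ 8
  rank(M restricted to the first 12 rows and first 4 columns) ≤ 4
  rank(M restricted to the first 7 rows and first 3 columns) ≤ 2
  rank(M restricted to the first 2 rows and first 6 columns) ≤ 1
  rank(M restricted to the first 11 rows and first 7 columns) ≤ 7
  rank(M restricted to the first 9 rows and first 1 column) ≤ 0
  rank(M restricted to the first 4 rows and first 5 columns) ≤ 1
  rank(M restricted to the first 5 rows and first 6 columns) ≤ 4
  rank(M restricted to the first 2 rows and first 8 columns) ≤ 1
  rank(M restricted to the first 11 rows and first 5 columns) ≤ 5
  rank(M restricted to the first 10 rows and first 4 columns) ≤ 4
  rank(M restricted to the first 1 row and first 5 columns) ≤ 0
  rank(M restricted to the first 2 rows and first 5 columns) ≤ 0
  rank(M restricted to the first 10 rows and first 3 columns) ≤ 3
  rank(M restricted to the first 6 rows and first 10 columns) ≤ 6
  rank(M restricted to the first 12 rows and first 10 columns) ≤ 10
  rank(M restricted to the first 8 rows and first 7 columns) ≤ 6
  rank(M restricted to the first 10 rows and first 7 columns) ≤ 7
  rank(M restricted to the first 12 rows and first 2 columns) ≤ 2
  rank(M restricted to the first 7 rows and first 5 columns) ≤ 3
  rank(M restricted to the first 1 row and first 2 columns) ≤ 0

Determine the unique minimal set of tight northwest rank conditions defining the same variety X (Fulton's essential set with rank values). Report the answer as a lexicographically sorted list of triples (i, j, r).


Recovering R(i,j) via the rank-extension bound from the 42 conditions:

  0 | 0 | 0 | 0 | 0 | 1 | 1 | 1 | 1 | 1 | 1 | 1
  0 | 0 | 0 | 0 | 0 | 1 | 1 | 1 | 1 | 1 | 1 | 2
  0 | 1 | 1 | 1 | 1 | 2 | 2 | 2 | 2 | 2 | 2 | 3
  0 | 1 | 1 | 1 | 1 | 2 | 2 | 2 | 2 | 3 | 3 | 4
  0 | 1 | 1 | 1 | 2 | 3 | 3 | 3 | 3 | 4 | 4 | 5
  0 | 1 | 1 | 1 | 2 | 3 | 4 | 4 | 4 | 5 | 5 | 6
  0 | 1 | 2 | 2 | 3 | 4 | 5 | 5 | 5 | 6 | 6 | 7
  0 | 1 | 2 | 3 | 4 | 5 | 6 | 6 | 6 | 7 | 7 | 8
  0 | 1 | 2 | 3 | 4 | 5 | 6 | 6 | 6 | 7 | 8 | 9
  1 | 2 | 3 | 4 | 5 | 6 | 7 | 7 | 7 | 8 | 9 | 10
  1 | 2 | 3 | 4 | 5 | 6 | 7 | 8 | 8 | 9 | 10 | 11
  1 | 2 | 3 | 4 | 5 | 6 | 7 | 8 | 9 | 10 | 11 | 12

reading off 1-entries of Δ²R: w = (6, 12, 2, 10, 5, 7, 3, 4, 11, 1, 8, 9).

7 SE-corners of the 34-cell Rothe diagram give Ess(w):

[(2, 5, 0), (2, 11, 1), (4, 5, 1), (4, 9, 2), (6, 4, 1), (9, 1, 0), (9, 9, 6)]


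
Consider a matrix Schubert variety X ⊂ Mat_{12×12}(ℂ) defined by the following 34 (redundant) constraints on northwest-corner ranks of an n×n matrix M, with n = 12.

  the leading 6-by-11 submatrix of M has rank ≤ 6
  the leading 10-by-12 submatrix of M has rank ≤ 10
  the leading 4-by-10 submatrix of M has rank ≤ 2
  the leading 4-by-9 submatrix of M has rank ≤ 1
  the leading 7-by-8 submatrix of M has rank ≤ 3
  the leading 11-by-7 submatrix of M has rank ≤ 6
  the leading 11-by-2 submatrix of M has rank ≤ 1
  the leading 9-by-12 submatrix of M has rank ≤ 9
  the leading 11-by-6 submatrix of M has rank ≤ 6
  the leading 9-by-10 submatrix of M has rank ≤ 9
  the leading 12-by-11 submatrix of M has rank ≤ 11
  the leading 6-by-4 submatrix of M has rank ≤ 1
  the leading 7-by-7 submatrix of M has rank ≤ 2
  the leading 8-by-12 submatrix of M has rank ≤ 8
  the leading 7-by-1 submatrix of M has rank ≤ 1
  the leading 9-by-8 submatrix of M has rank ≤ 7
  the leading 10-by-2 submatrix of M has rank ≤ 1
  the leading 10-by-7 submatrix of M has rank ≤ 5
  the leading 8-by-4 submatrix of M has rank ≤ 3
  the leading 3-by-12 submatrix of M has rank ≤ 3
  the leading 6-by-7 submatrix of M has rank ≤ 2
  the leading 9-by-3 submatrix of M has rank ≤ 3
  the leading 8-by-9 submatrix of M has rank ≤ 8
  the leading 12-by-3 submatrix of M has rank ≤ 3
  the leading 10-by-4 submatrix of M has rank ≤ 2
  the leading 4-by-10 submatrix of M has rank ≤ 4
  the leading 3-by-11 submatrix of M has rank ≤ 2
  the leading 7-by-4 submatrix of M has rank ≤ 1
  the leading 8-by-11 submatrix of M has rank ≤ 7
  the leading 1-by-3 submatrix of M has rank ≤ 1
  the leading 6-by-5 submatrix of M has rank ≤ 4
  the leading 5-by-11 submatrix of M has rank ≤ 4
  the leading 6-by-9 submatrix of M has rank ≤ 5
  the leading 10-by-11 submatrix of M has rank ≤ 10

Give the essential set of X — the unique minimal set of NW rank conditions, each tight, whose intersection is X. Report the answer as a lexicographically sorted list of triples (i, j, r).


Propagating the 34 rank bounds to every northwest block:

  i=1: 1  1  1  1  1  1  1  1  1  1  1  1
  i=2: 1  1  1  1  1  1  1  1  1  2  2  2
  i=3: 1  1  1  1  1  1  1  1  1  2  2  3
  i=4: 1  1  1  1  1  1  1  1  1  2  3  4
  i=5: 1  1  1  1  2  2  2  2  2  3  4  5
  i=6: 1  1  1  1  2  2  2  3  3  4  5  6
  i=7: 1  1  1  1  2  2  2  3  4  5  6  7
  i=8: 1  1  2  2  3  3  3  4  5  6  7  8
  i=9: 1  1  2  2  3  4  4  5  6  7  8  9
  i=10: 1  1  2  2  3  4  5  6  7  8  9  10
  i=11: 1  1  2  3  4  5  6  7  8  9  10  11
  i=12: 1  2  3  4  5  6  7  8  9  10  11  12

giving w = (1, 10, 12, 11, 5, 8, 9, 3, 6, 7, 4, 2) via Δ²R.

Rothe diagram D(w) (44 cells), 6 SE-corners (essential conditions):

[(3, 11, 2), (4, 9, 1), (7, 4, 1), (7, 7, 2), (10, 4, 2), (11, 2, 1)]


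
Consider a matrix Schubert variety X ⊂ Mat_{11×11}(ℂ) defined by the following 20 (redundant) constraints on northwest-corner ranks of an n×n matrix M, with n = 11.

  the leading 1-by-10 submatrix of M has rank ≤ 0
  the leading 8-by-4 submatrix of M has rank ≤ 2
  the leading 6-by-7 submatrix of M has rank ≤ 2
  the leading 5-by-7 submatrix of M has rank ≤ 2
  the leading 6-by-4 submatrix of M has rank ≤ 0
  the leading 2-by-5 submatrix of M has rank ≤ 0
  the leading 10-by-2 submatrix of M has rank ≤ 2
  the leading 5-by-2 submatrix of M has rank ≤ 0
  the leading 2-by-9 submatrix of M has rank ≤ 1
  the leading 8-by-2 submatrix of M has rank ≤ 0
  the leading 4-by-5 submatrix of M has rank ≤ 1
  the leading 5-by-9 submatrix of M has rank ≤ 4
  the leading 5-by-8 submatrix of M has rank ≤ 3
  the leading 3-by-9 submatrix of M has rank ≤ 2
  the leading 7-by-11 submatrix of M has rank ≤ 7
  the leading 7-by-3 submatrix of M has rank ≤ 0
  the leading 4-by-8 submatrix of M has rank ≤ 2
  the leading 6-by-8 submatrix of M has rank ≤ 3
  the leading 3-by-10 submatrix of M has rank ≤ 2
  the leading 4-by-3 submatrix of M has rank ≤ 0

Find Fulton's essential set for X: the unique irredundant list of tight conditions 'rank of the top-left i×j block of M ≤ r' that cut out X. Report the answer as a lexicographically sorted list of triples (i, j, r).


The tightest implied rank at each (i,j), from the 20 conditions:

  i=1: 0  0  0  0  0  0  0  0  0  0  1
  i=2: 0  0  0  0  0  1  1  1  1  1  2
  i=3: 0  0  0  0  1  2  2  2  2  2  3
  i=4: 0  0  0  0  1  2  2  2  3  3  4
  i=5: 0  0  0  0  1  2  2  3  4  4  5
  i=6: 0  0  0  0  1  2  2  3  4  5  6
  i=7: 0  0  0  1  2  3  3  4  5  6  7
  i=8: 0  0  1  2  3  4  4  5  6  7  8
  i=9: 1  1  2  3  4  5  5  6  7  8  9
  i=10: 1  2  3  4  5  6  6  7  8  9  10
  i=11: 1  2  3  4  5  6  7  8  9  10  11

reading off 1-entries of Δ²R: w = (11, 6, 5, 9, 8, 10, 4, 3, 1, 2, 7).

ℓ(w)=40; the 7 essential cells (i,j,r):

[(1, 10, 0), (2, 5, 0), (4, 8, 2), (6, 4, 0), (6, 7, 2), (7, 3, 0), (8, 2, 0)]


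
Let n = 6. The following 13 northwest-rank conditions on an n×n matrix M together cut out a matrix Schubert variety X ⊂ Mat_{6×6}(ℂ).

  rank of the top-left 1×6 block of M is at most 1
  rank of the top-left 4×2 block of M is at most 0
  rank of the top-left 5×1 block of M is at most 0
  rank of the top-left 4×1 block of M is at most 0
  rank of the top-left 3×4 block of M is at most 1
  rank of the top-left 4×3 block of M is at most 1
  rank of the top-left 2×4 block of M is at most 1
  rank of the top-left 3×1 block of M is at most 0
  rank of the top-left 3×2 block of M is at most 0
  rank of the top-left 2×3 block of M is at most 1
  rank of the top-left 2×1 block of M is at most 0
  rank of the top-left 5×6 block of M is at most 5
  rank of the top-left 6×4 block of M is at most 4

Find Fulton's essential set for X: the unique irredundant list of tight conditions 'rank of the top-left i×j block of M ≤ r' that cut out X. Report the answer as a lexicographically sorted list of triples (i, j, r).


Computing R[i][j] = min implied NW-rank bound (n=6, 13 conditions):

  R[1]: 0, 0, 1, 1, 1, 1
  R[2]: 0, 0, 1, 1, 2, 2
  R[3]: 0, 0, 1, 1, 2, 3
  R[4]: 0, 0, 1, 2, 3, 4
  R[5]: 0, 1, 2, 3, 4, 5
  R[6]: 1, 2, 3, 4, 5, 6

giving w = (3, 5, 6, 4, 2, 1) via Δ²R.

ℓ(w)=11; the 3 essential cells (i,j,r):

[(3, 4, 1), (4, 2, 0), (5, 1, 0)]


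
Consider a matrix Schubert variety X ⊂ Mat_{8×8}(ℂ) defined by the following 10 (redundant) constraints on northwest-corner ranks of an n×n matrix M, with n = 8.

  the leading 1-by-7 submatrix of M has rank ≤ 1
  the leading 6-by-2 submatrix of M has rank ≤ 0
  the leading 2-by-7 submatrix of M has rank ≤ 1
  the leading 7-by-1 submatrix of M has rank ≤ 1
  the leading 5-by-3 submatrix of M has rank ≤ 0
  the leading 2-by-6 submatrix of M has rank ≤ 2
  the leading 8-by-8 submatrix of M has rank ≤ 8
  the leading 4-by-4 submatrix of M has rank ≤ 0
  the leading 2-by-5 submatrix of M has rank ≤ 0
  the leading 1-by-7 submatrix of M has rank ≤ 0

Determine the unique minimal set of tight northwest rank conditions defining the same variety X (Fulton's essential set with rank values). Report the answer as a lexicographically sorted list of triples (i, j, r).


Recovering R(i,j) via the rank-extension bound from the 10 conditions:

  R[1]: 0, 0, 0, 0, 0, 0, 0, 1
  R[2]: 0, 0, 0, 0, 0, 1, 1, 2
  R[3]: 0, 0, 0, 0, 1, 2, 2, 3
  R[4]: 0, 0, 0, 0, 1, 2, 3, 4
  R[5]: 0, 0, 0, 1, 2, 3, 4, 5
  R[6]: 0, 0, 1, 2, 3, 4, 5, 6
  R[7]: 1, 1, 2, 3, 4, 5, 6, 7
  R[8]: 1, 2, 3, 4, 5, 6, 7, 8

reading off 1-entries of Δ²R: w = (8, 6, 5, 7, 4, 3, 1, 2).

ℓ(w)=25; the 5 essential cells (i,j,r):

[(1, 7, 0), (2, 5, 0), (4, 4, 0), (5, 3, 0), (6, 2, 0)]


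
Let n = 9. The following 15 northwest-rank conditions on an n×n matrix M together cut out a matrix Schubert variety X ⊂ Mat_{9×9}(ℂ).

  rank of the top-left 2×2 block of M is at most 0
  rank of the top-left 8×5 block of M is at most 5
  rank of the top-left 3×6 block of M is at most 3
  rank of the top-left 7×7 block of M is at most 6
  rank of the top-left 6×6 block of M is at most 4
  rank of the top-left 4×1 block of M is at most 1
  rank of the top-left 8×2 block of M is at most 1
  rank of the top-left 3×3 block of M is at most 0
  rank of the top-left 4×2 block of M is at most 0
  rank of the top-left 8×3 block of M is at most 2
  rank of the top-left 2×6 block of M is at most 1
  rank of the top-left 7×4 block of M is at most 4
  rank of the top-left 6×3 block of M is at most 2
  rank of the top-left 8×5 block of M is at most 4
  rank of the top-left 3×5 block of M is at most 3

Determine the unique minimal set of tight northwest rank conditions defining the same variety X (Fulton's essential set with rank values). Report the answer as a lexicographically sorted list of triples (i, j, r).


Computing R[i][j] = min implied NW-rank bound (n=9, 15 conditions):

  R[1]: 0  0  0  1  1  1  1  1  1
  R[2]: 0  0  0  1  1  1  2  2  2
  R[3]: 0  0  0  1  2  2  3  3  3
  R[4]: 0  0  1  2  3  3  4  4  4
  R[5]: 1  1  2  3  4  4  5  5  5
  R[6]: 1  1  2  3  4  4  5  6  6
  R[7]: 1  1  2  3  4  5  6  7  7
  R[8]: 1  1  2  3  4  5  6  7  8
  R[9]: 1  2  3  4  5  6  7  8  9

so w = (4, 7, 5, 3, 1, 8, 6, 9, 2).

5 SE-corners of the 17-cell Rothe diagram give Ess(w):

[(2, 6, 1), (3, 3, 0), (4, 2, 0), (6, 6, 4), (8, 2, 1)]


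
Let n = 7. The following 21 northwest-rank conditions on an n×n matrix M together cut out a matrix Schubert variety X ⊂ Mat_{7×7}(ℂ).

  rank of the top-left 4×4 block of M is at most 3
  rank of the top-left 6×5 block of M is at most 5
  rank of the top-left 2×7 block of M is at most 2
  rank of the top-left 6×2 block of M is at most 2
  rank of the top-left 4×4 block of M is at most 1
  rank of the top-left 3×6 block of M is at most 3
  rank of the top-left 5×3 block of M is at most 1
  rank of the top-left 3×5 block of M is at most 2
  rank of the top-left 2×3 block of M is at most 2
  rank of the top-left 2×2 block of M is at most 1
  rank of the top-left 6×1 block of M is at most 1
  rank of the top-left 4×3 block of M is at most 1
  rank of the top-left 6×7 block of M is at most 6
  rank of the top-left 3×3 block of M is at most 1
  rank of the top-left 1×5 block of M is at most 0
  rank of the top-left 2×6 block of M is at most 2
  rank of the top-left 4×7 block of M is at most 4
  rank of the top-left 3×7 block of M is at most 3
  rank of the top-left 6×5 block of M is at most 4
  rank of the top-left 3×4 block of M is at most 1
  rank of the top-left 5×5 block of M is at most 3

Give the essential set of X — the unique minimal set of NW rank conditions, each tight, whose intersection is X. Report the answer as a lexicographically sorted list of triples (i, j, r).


Rank table r_w(7×7) implied by the 21 constraints:

  i=1: 0 0 0 0 0 1 1
  i=2: 1 1 1 1 1 2 2
  i=3: 1 1 1 1 2 3 3
  i=4: 1 1 1 1 2 3 4
  i=5: 1 1 1 2 3 4 5
  i=6: 1 2 2 3 4 5 6
  i=7: 1 2 3 4 5 6 7

second differences of R give the permutation w = (6, 1, 5, 7, 4, 2, 3).

Fulton essential set (3 of the 13 Rothe cells):

[(1, 5, 0), (4, 4, 1), (5, 3, 1)]
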